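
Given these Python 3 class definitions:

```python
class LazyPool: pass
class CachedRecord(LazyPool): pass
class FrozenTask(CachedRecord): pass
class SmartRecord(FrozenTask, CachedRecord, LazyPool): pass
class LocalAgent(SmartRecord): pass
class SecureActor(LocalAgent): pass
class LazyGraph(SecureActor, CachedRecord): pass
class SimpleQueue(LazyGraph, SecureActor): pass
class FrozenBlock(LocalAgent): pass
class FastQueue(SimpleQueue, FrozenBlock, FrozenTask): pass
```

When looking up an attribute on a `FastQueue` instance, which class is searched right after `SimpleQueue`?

L[FastQueue] = FastQueue + merge(L[SimpleQueue], L[FrozenBlock], L[FrozenTask], [SimpleQueue FrozenBlock FrozenTask])
  take SimpleQueue:  [SimpleQueue LazyGraph SecureActor LocalAgent SmartRecord FrozenTask CachedRecord LazyPool object] + [FrozenBlock LocalAgent SmartRecord FrozenTask CachedRecord LazyPool object] + [FrozenTask CachedRecord LazyPool object] + [SimpleQueue FrozenBlock FrozenTask]
  take LazyGraph:  [LazyGraph SecureActor LocalAgent SmartRecord FrozenTask CachedRecord LazyPool object] + [FrozenBlock LocalAgent SmartRecord FrozenTask CachedRecord LazyPool object] + [FrozenTask CachedRecord LazyPool object] + [FrozenBlock FrozenTask]
  take SecureActor:  [SecureActor LocalAgent SmartRecord FrozenTask CachedRecord LazyPool object] + [FrozenBlock LocalAgent SmartRecord FrozenTask CachedRecord LazyPool object] + [FrozenTask CachedRecord LazyPool object] + [FrozenBlock FrozenTask]
  take FrozenBlock:  [LocalAgent SmartRecord FrozenTask CachedRecord LazyPool object] + [FrozenBlock LocalAgent SmartRecord FrozenTask CachedRecord LazyPool object] + [FrozenTask CachedRecord LazyPool object] + [FrozenBlock FrozenTask]
  take LocalAgent:  [LocalAgent SmartRecord FrozenTask CachedRecord LazyPool object] + [LocalAgent SmartRecord FrozenTask CachedRecord LazyPool object] + [FrozenTask CachedRecord LazyPool object] + [FrozenTask]
  take SmartRecord:  [SmartRecord FrozenTask CachedRecord LazyPool object] + [SmartRecord FrozenTask CachedRecord LazyPool object] + [FrozenTask CachedRecord LazyPool object] + [FrozenTask]
  take FrozenTask:  [FrozenTask CachedRecord LazyPool object] + [FrozenTask CachedRecord LazyPool object] + [FrozenTask CachedRecord LazyPool object] + [FrozenTask]
  take CachedRecord:  [CachedRecord LazyPool object] + [CachedRecord LazyPool object] + [CachedRecord LazyPool object]
  take LazyPool:  [LazyPool object] + [LazyPool object] + [LazyPool object]
  take object:  [object] + [object] + [object]
MRO: FastQueue SimpleQueue LazyGraph SecureActor FrozenBlock LocalAgent SmartRecord FrozenTask CachedRecord LazyPool object
SimpleQueue is at position 1; next is LazyGraph.

LazyGraph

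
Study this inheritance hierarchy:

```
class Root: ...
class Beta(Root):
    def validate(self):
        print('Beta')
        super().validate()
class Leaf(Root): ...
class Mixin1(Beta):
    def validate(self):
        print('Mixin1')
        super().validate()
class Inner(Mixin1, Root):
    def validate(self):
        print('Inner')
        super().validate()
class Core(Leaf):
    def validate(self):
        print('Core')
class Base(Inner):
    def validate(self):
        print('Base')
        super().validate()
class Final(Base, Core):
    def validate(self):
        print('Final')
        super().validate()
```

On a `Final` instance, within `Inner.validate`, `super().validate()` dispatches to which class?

Mixin1

L[Final] = Final + merge(L[Base], L[Core], [Base Core])
  take Base:  [Base Inner Mixin1 Beta Root object] + [Core Leaf Root object] + [Base Core]
  take Inner:  [Inner Mixin1 Beta Root object] + [Core Leaf Root object] + [Core]
  take Mixin1:  [Mixin1 Beta Root object] + [Core Leaf Root object] + [Core]
  take Beta:  [Beta Root object] + [Core Leaf Root object] + [Core]
  take Core:  [Root object] + [Core Leaf Root object] + [Core]
  take Leaf:  [Root object] + [Leaf Root object]
  take Root:  [Root object] + [Root object]
  take object:  [object] + [object]
MRO: Final Base Inner Mixin1 Beta Core Leaf Root object
super() in Inner.validate on a Final instance goes to the class after Inner in Final's MRO: Mixin1.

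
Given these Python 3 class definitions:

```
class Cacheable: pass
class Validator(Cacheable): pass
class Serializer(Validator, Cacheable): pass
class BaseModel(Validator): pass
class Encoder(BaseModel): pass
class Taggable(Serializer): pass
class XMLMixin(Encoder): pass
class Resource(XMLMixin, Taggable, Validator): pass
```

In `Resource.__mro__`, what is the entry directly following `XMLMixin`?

L[Resource] = Resource + merge(L[XMLMixin], L[Taggable], L[Validator], [XMLMixin Taggable Validator])
  take XMLMixin:  [XMLMixin Encoder BaseModel Validator Cacheable object] + [Taggable Serializer Validator Cacheable object] + [Validator Cacheable object] + [XMLMixin Taggable Validator]
  take Encoder:  [Encoder BaseModel Validator Cacheable object] + [Taggable Serializer Validator Cacheable object] + [Validator Cacheable object] + [Taggable Validator]
  take BaseModel:  [BaseModel Validator Cacheable object] + [Taggable Serializer Validator Cacheable object] + [Validator Cacheable object] + [Taggable Validator]
  take Taggable:  [Validator Cacheable object] + [Taggable Serializer Validator Cacheable object] + [Validator Cacheable object] + [Taggable Validator]
  take Serializer:  [Validator Cacheable object] + [Serializer Validator Cacheable object] + [Validator Cacheable object] + [Validator]
  take Validator:  [Validator Cacheable object] + [Validator Cacheable object] + [Validator Cacheable object] + [Validator]
  take Cacheable:  [Cacheable object] + [Cacheable object] + [Cacheable object]
  take object:  [object] + [object] + [object]
MRO: Resource XMLMixin Encoder BaseModel Taggable Serializer Validator Cacheable object
XMLMixin is at position 1; next is Encoder.

Encoder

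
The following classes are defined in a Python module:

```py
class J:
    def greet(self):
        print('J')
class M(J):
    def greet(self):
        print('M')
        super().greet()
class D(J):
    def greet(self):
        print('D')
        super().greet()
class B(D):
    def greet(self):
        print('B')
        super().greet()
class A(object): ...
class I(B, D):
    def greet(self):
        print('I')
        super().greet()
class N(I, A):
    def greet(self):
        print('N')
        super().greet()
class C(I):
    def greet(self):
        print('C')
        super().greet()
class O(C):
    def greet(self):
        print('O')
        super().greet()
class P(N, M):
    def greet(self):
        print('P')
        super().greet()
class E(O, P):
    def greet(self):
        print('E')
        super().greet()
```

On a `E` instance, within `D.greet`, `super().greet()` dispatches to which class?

M

L[E] = E + merge(L[O], L[P], [O P])
  take O:  [O C I B D J object] + [P N I B D M J A object] + [O P]
  take C:  [C I B D J object] + [P N I B D M J A object] + [P]
  take P:  [I B D J object] + [P N I B D M J A object] + [P]
  take N:  [I B D J object] + [N I B D M J A object]
  take I:  [I B D J object] + [I B D M J A object]
  take B:  [B D J object] + [B D M J A object]
  take D:  [D J object] + [D M J A object]
  take M:  [J object] + [M J A object]
  take J:  [J object] + [J A object]
  take A:  [object] + [A object]
  take object:  [object] + [object]
MRO: E O C P N I B D M J A object
super() in D.greet on a E instance goes to the class after D in E's MRO: M.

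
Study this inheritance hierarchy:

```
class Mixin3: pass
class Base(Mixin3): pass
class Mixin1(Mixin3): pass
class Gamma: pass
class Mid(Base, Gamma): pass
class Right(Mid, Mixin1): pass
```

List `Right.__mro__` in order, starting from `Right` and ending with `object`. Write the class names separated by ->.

L[Right] = Right + merge(L[Mid], L[Mixin1], [Mid Mixin1])
  take Mid:  [Mid Base Mixin3 Gamma object] + [Mixin1 Mixin3 object] + [Mid Mixin1]
  take Base:  [Base Mixin3 Gamma object] + [Mixin1 Mixin3 object] + [Mixin1]
  take Mixin1:  [Mixin3 Gamma object] + [Mixin1 Mixin3 object] + [Mixin1]
  take Mixin3:  [Mixin3 Gamma object] + [Mixin3 object]
  take Gamma:  [Gamma object] + [object]
  take object:  [object] + [object]

Right -> Mid -> Base -> Mixin1 -> Mixin3 -> Gamma -> object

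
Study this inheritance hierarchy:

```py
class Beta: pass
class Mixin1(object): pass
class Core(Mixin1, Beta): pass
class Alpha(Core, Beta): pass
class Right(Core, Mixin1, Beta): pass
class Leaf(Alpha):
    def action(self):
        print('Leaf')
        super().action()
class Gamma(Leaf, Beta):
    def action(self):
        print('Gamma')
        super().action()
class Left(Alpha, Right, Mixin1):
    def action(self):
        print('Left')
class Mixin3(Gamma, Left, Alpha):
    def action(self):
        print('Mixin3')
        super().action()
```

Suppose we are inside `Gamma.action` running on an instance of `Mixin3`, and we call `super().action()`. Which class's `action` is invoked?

Leaf

L[Mixin3] = Mixin3 + merge(L[Gamma], L[Left], L[Alpha], [Gamma Left Alpha])
  take Gamma:  [Gamma Leaf Alpha Core Mixin1 Beta object] + [Left Alpha Right Core Mixin1 Beta object] + [Alpha Core Mixin1 Beta object] + [Gamma Left Alpha]
  take Leaf:  [Leaf Alpha Core Mixin1 Beta object] + [Left Alpha Right Core Mixin1 Beta object] + [Alpha Core Mixin1 Beta object] + [Left Alpha]
  take Left:  [Alpha Core Mixin1 Beta object] + [Left Alpha Right Core Mixin1 Beta object] + [Alpha Core Mixin1 Beta object] + [Left Alpha]
  take Alpha:  [Alpha Core Mixin1 Beta object] + [Alpha Right Core Mixin1 Beta object] + [Alpha Core Mixin1 Beta object] + [Alpha]
  take Right:  [Core Mixin1 Beta object] + [Right Core Mixin1 Beta object] + [Core Mixin1 Beta object]
  take Core:  [Core Mixin1 Beta object] + [Core Mixin1 Beta object] + [Core Mixin1 Beta object]
  take Mixin1:  [Mixin1 Beta object] + [Mixin1 Beta object] + [Mixin1 Beta object]
  take Beta:  [Beta object] + [Beta object] + [Beta object]
  take object:  [object] + [object] + [object]
MRO: Mixin3 Gamma Leaf Left Alpha Right Core Mixin1 Beta object
super() in Gamma.action on a Mixin3 instance goes to the class after Gamma in Mixin3's MRO: Leaf.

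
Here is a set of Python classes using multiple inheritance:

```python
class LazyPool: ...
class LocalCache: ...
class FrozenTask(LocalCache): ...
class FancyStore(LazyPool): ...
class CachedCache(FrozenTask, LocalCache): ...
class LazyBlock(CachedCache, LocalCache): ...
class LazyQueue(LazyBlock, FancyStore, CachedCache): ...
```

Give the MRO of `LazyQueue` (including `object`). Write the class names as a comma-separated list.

LazyQueue, LazyBlock, FancyStore, CachedCache, FrozenTask, LocalCache, LazyPool, object

L[LazyQueue] = LazyQueue + merge(L[LazyBlock], L[FancyStore], L[CachedCache], [LazyBlock FancyStore CachedCache])
  take LazyBlock:  [LazyBlock CachedCache FrozenTask LocalCache object] + [FancyStore LazyPool object] + [CachedCache FrozenTask LocalCache object] + [LazyBlock FancyStore CachedCache]
  take FancyStore:  [CachedCache FrozenTask LocalCache object] + [FancyStore LazyPool object] + [CachedCache FrozenTask LocalCache object] + [FancyStore CachedCache]
  take CachedCache:  [CachedCache FrozenTask LocalCache object] + [LazyPool object] + [CachedCache FrozenTask LocalCache object] + [CachedCache]
  take FrozenTask:  [FrozenTask LocalCache object] + [LazyPool object] + [FrozenTask LocalCache object]
  take LocalCache:  [LocalCache object] + [LazyPool object] + [LocalCache object]
  take LazyPool:  [object] + [LazyPool object] + [object]
  take object:  [object] + [object] + [object]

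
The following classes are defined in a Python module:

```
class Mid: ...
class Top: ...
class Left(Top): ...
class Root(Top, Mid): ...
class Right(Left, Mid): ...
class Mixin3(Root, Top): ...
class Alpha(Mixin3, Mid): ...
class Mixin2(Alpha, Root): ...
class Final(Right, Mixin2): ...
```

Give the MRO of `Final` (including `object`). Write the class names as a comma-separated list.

L[Final] = Final + merge(L[Right], L[Mixin2], [Right Mixin2])
  take Right:  [Right Left Top Mid object] + [Mixin2 Alpha Mixin3 Root Top Mid object] + [Right Mixin2]
  take Left:  [Left Top Mid object] + [Mixin2 Alpha Mixin3 Root Top Mid object] + [Mixin2]
  take Mixin2:  [Top Mid object] + [Mixin2 Alpha Mixin3 Root Top Mid object] + [Mixin2]
  take Alpha:  [Top Mid object] + [Alpha Mixin3 Root Top Mid object]
  take Mixin3:  [Top Mid object] + [Mixin3 Root Top Mid object]
  take Root:  [Top Mid object] + [Root Top Mid object]
  take Top:  [Top Mid object] + [Top Mid object]
  take Mid:  [Mid object] + [Mid object]
  take object:  [object] + [object]

Final, Right, Left, Mixin2, Alpha, Mixin3, Root, Top, Mid, object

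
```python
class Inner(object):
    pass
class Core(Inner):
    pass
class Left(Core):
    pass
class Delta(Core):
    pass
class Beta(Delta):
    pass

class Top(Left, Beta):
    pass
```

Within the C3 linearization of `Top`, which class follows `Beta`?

Delta

L[Top] = Top + merge(L[Left], L[Beta], [Left Beta])
  take Left:  [Left Core Inner object] + [Beta Delta Core Inner object] + [Left Beta]
  take Beta:  [Core Inner object] + [Beta Delta Core Inner object] + [Beta]
  take Delta:  [Core Inner object] + [Delta Core Inner object]
  take Core:  [Core Inner object] + [Core Inner object]
  take Inner:  [Inner object] + [Inner object]
  take object:  [object] + [object]
MRO: Top Left Beta Delta Core Inner object
Beta is at position 2; next is Delta.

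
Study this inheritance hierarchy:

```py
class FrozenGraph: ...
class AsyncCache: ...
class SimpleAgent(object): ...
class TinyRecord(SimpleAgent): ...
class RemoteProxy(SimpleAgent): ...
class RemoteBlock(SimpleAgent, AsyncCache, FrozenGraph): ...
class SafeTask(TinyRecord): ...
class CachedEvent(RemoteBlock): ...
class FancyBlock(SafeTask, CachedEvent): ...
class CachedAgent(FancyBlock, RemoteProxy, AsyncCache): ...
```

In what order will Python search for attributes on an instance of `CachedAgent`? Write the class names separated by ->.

L[CachedAgent] = CachedAgent + merge(L[FancyBlock], L[RemoteProxy], L[AsyncCache], [FancyBlock RemoteProxy AsyncCache])
  take FancyBlock:  [FancyBlock SafeTask TinyRecord CachedEvent RemoteBlock SimpleAgent AsyncCache FrozenGraph object] + [RemoteProxy SimpleAgent object] + [AsyncCache object] + [FancyBlock RemoteProxy AsyncCache]
  take SafeTask:  [SafeTask TinyRecord CachedEvent RemoteBlock SimpleAgent AsyncCache FrozenGraph object] + [RemoteProxy SimpleAgent object] + [AsyncCache object] + [RemoteProxy AsyncCache]
  take TinyRecord:  [TinyRecord CachedEvent RemoteBlock SimpleAgent AsyncCache FrozenGraph object] + [RemoteProxy SimpleAgent object] + [AsyncCache object] + [RemoteProxy AsyncCache]
  take CachedEvent:  [CachedEvent RemoteBlock SimpleAgent AsyncCache FrozenGraph object] + [RemoteProxy SimpleAgent object] + [AsyncCache object] + [RemoteProxy AsyncCache]
  take RemoteBlock:  [RemoteBlock SimpleAgent AsyncCache FrozenGraph object] + [RemoteProxy SimpleAgent object] + [AsyncCache object] + [RemoteProxy AsyncCache]
  take RemoteProxy:  [SimpleAgent AsyncCache FrozenGraph object] + [RemoteProxy SimpleAgent object] + [AsyncCache object] + [RemoteProxy AsyncCache]
  take SimpleAgent:  [SimpleAgent AsyncCache FrozenGraph object] + [SimpleAgent object] + [AsyncCache object] + [AsyncCache]
  take AsyncCache:  [AsyncCache FrozenGraph object] + [object] + [AsyncCache object] + [AsyncCache]
  take FrozenGraph:  [FrozenGraph object] + [object] + [object]
  take object:  [object] + [object] + [object]

CachedAgent -> FancyBlock -> SafeTask -> TinyRecord -> CachedEvent -> RemoteBlock -> RemoteProxy -> SimpleAgent -> AsyncCache -> FrozenGraph -> object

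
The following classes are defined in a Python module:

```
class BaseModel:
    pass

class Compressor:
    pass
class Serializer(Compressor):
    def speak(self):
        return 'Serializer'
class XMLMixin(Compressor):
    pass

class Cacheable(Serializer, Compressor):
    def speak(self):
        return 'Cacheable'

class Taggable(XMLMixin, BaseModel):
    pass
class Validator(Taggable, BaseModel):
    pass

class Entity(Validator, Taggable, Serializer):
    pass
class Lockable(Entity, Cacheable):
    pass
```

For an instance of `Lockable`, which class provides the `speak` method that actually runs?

Cacheable

L[Lockable] = Lockable + merge(L[Entity], L[Cacheable], [Entity Cacheable])
  take Entity:  [Entity Validator Taggable XMLMixin Serializer Compressor BaseModel object] + [Cacheable Serializer Compressor object] + [Entity Cacheable]
  take Validator:  [Validator Taggable XMLMixin Serializer Compressor BaseModel object] + [Cacheable Serializer Compressor object] + [Cacheable]
  take Taggable:  [Taggable XMLMixin Serializer Compressor BaseModel object] + [Cacheable Serializer Compressor object] + [Cacheable]
  take XMLMixin:  [XMLMixin Serializer Compressor BaseModel object] + [Cacheable Serializer Compressor object] + [Cacheable]
  take Cacheable:  [Serializer Compressor BaseModel object] + [Cacheable Serializer Compressor object] + [Cacheable]
  take Serializer:  [Serializer Compressor BaseModel object] + [Serializer Compressor object]
  take Compressor:  [Compressor BaseModel object] + [Compressor object]
  take BaseModel:  [BaseModel object] + [object]
  take object:  [object] + [object]
MRO: Lockable Entity Validator Taggable XMLMixin Cacheable Serializer Compressor BaseModel object
speak is defined in: Cacheable, Serializer. First along the MRO is Cacheable.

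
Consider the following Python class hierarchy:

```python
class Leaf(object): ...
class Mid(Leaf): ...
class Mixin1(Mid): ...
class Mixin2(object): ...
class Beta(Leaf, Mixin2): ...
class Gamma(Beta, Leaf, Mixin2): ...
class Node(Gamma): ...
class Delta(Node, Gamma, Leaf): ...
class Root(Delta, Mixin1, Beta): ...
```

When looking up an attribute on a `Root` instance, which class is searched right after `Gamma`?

Mixin1

L[Root] = Root + merge(L[Delta], L[Mixin1], L[Beta], [Delta Mixin1 Beta])
  take Delta:  [Delta Node Gamma Beta Leaf Mixin2 object] + [Mixin1 Mid Leaf object] + [Beta Leaf Mixin2 object] + [Delta Mixin1 Beta]
  take Node:  [Node Gamma Beta Leaf Mixin2 object] + [Mixin1 Mid Leaf object] + [Beta Leaf Mixin2 object] + [Mixin1 Beta]
  take Gamma:  [Gamma Beta Leaf Mixin2 object] + [Mixin1 Mid Leaf object] + [Beta Leaf Mixin2 object] + [Mixin1 Beta]
  take Mixin1:  [Beta Leaf Mixin2 object] + [Mixin1 Mid Leaf object] + [Beta Leaf Mixin2 object] + [Mixin1 Beta]
  take Beta:  [Beta Leaf Mixin2 object] + [Mid Leaf object] + [Beta Leaf Mixin2 object] + [Beta]
  take Mid:  [Leaf Mixin2 object] + [Mid Leaf object] + [Leaf Mixin2 object]
  take Leaf:  [Leaf Mixin2 object] + [Leaf object] + [Leaf Mixin2 object]
  take Mixin2:  [Mixin2 object] + [object] + [Mixin2 object]
  take object:  [object] + [object] + [object]
MRO: Root Delta Node Gamma Mixin1 Beta Mid Leaf Mixin2 object
Gamma is at position 3; next is Mixin1.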